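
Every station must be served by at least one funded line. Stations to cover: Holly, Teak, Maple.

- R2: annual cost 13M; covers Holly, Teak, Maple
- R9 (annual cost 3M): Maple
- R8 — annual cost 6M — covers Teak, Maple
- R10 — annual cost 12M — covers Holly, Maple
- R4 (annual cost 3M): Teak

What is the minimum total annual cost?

13

R2 alone covers Holly, Teak, Maple — every station.
Total annual cost: 13.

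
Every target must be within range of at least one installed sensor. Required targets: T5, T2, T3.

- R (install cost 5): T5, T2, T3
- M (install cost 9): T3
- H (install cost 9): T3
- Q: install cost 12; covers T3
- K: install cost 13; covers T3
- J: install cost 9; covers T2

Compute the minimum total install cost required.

5

R alone covers T5, T2, T3 — every target.
Total install cost: 5.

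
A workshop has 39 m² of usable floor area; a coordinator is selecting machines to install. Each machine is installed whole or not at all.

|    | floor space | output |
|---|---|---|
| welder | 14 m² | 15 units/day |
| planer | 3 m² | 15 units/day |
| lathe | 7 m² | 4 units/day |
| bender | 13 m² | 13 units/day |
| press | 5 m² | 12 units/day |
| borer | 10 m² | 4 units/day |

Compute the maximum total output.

55

welder + planer + bender + press: floor space 14 + 3 + 13 + 5 = 35 ≤ 39, output 15 + 15 + 13 + 12 = 55.
planer + lathe + bender + press + borer: floor space 3 + 7 + 13 + 5 + 10 = 38 ≤ 39, output 15 + 4 + 13 + 12 + 4 = 48.
welder + planer + lathe + press + borer: floor space 14 + 3 + 7 + 5 + 10 = 39 ≤ 39, output 15 + 15 + 4 + 12 + 4 = 50.
Best is welder, planer, bender, and press with total output 55.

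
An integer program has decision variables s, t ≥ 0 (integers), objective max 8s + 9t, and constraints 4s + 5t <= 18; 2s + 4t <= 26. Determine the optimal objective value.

The continuous relaxation peaks at (4.5, 0) with value 36.00; rounding to a feasible lattice point costs some objective.
(s,t)=(2,2): 4·2+5·2=18≤18, 2·2+4·2=12≤26, objective 34.
(s,t)=(3,1): 4·3+5·1=17≤18, 2·3+4·1=10≤26, objective 33.
(s,t)=(4,0): 4·4+5·0=16≤18, 2·4+4·0=8≤26, objective 32.
No feasible integer point exceeds 34.

34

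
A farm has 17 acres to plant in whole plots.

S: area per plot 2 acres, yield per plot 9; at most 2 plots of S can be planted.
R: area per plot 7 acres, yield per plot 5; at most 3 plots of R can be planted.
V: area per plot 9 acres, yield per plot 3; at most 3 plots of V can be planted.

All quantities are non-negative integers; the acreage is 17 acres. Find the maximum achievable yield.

2×S and 1×R: area 11 ≤ 17, yield 2·9 + 1·5 = 23.
2×S and 1×V: area 13 ≤ 17, yield 2·9 + 1·3 = 21.
Best is 23.

23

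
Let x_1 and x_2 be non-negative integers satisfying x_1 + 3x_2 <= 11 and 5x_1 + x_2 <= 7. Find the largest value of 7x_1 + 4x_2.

15

(x_1,x_2)=(1,2): 1·1+3·2=7≤11, 5·1+1·2=7≤7, objective 15.
(x_1,x_2)=(0,3): 1·0+3·3=9≤11, 5·0+1·3=3≤7, objective 12.
(x_1,x_2)=(1,1): 1·1+3·1=4≤11, 5·1+1·1=6≤7, objective 11.
The best lattice point is (1,2), giving 15.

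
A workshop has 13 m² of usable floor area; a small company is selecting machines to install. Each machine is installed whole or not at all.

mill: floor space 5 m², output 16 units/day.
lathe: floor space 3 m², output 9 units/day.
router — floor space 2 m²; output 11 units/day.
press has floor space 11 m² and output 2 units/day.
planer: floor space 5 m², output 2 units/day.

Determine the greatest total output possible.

36

Allowing fractional choices, the relaxed optimum would be about 37.2, but machines are indivisible.
mill + lathe + router: floor space 5 + 3 + 2 = 10 ≤ 13, output 16 + 9 + 11 = 36.
mill + router + planer: floor space 5 + 2 + 5 = 12 ≤ 13, output 16 + 11 + 2 = 29.
Best is mill, lathe, and router with total output 36.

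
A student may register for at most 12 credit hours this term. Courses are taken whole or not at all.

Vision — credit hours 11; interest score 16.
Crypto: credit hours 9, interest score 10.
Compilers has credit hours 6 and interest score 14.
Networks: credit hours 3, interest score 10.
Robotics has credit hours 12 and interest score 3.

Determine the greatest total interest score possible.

24

Compilers + Networks: credit hours 6 + 3 = 9 ≤ 12, interest score 14 + 10 = 24.
Crypto + Networks: credit hours 9 + 3 = 12 ≤ 12, interest score 10 + 10 = 20.
Best is Compilers and Networks with total interest score 24.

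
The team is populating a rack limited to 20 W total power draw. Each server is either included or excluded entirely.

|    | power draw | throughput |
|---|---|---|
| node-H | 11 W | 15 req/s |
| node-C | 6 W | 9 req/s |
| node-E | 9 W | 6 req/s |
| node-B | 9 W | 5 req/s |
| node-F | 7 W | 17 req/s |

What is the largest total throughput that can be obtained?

This is an integer program with binary decision variables.
Allowing fractional choices, the relaxed optimum would be about 35.5, but servers are indivisible.
node-H + node-C: power draw 11 + 6 = 17 ≤ 20, throughput 15 + 9 = 24.
node-H + node-F: power draw 11 + 7 = 18 ≤ 20, throughput 15 + 17 = 32.
node-C + node-F: power draw 6 + 7 = 13 ≤ 20, throughput 9 + 17 = 26.
Best is node-H and node-F with total throughput 32.

32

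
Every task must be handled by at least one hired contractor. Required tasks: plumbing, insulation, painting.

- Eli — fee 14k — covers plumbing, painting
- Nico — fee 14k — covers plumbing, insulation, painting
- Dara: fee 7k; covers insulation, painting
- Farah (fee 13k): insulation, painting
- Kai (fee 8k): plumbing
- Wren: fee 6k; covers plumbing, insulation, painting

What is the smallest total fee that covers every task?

Wren alone covers plumbing, insulation, painting — every task.
Total fee: 6.
No cover costs less than 6.

6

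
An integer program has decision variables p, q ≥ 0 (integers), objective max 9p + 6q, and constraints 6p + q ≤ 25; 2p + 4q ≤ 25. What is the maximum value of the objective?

Relaxing integrality, the LP optimum is 57.95 at (p,q) = (3.41, 4.55), which is not an integer point.
(p,q)=(3,4): 6·3+1·4=22≤25, 2·3+4·4=22≤25, objective 51.
(p,q)=(2,5): 6·2+1·5=17≤25, 2·2+4·5=24≤25, objective 48.
(p,q)=(3,3): 6·3+1·3=21≤25, 2·3+4·3=18≤25, objective 45.
The best lattice point is (3,4), giving 51.

51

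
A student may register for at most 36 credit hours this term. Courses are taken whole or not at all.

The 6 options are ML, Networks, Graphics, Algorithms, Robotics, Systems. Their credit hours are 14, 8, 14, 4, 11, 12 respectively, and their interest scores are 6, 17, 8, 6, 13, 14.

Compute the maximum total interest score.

Allowing fractional choices, the relaxed optimum would be about 50.6, but courses are indivisible.
Networks + Robotics + Systems: credit hours 8 + 11 + 12 = 31 ≤ 36, interest score 17 + 13 + 14 = 44.
Networks + Algorithms + Robotics + Systems: credit hours 8 + 4 + 11 + 12 = 35 ≤ 36, interest score 17 + 6 + 13 + 14 = 50.
Best is Networks, Algorithms, Robotics, and Systems with total interest score 50.

50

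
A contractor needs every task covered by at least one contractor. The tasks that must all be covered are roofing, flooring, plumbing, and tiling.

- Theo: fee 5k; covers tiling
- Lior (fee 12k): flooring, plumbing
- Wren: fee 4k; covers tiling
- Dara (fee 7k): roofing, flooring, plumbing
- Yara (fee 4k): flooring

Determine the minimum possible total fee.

11

Choose Wren and Dara: together they cover roofing, flooring, plumbing, tiling — every task.
Total fee: 4 + 7 = 11.
No cover costs less than 11.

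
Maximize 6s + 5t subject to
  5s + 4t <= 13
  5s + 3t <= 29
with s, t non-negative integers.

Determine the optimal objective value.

Relaxing integrality, the LP optimum is 16.25 at (s,t) = (0, 3.25), which is not an integer point.
(s,t)=(1,2) is feasible, giving 16.
(s,t)=(0,3) is feasible, giving 15.
(s,t)=(1,1) is feasible, giving 11.
No feasible integer point exceeds 16.

16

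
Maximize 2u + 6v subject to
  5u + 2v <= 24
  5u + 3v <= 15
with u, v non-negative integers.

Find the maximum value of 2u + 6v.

30

(u,v)=(0,5) is feasible, giving 30.
(u,v)=(0,4) is feasible, giving 24.
Maximum is 30 at (u,v)=(0,5).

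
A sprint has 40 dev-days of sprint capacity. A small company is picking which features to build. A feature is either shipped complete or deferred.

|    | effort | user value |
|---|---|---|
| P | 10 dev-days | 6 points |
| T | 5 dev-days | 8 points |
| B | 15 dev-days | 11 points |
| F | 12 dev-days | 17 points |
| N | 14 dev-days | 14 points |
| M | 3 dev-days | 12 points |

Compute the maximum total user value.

Take T, F, N, and M: effort 5 + 12 + 14 + 3 = 34 ≤ 40, user value 8 + 17 + 14 + 12 = 51.
No other feasible combination does better.

51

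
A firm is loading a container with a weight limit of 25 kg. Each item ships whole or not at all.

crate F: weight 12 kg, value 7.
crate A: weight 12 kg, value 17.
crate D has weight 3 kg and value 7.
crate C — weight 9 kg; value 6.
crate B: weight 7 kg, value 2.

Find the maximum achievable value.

This is an integer program with binary decision variables.
Allowing fractional choices, the relaxed optimum would be about 30.6, but items are indivisible.
crate A + crate D + crate B: weight 12 + 3 + 7 = 22 ≤ 25, value 17 + 7 + 2 = 26.
crate A + crate D + crate C: weight 12 + 3 + 9 = 24 ≤ 25, value 17 + 7 + 6 = 30.
Best is crate A, crate D, and crate C with total value 30.

30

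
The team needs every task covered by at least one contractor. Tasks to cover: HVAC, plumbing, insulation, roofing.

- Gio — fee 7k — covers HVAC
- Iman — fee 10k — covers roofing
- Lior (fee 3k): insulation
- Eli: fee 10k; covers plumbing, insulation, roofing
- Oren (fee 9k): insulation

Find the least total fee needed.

This is a weighted set-cover instance.
The greedy cost-per-new-task heuristic would pick Lior, Eli, and Gio for 20, but a cheaper cover exists.
Choose Gio and Eli: together they cover HVAC, plumbing, insulation, roofing — every task.
Total fee: 7 + 10 = 17.
No cover costs less than 17.

17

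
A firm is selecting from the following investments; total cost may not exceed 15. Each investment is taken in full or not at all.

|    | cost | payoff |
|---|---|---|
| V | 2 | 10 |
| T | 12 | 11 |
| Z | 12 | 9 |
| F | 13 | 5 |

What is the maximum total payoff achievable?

Allowing fractional choices, the relaxed optimum would be about 21.8, but investments are indivisible.
V + T: cost 2 + 12 = 14 ≤ 15, payoff 10 + 11 = 21.
V + Z: cost 2 + 12 = 14 ≤ 15, payoff 10 + 9 = 19.
Best is V and T with total payoff 21.

21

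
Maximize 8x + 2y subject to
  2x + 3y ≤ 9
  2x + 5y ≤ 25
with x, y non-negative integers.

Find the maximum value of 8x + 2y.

Relaxing integrality, the LP optimum is 36.00 at (x,y) = (4.5, 0), which is not an integer point.
(x,y)=(4,0): 2·4+3·0=8≤9, 2·4+5·0=8≤25, objective 32.
(x,y)=(3,1): 2·3+3·1=9≤9, 2·3+5·1=11≤25, objective 26.
Maximum is 32 at (x,y)=(4,0).

32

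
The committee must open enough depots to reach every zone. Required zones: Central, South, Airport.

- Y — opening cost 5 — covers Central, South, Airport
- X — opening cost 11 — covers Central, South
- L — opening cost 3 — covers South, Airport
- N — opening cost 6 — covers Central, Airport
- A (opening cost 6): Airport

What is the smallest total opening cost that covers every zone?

5

Y alone covers Central, South, Airport — every zone.
Total opening cost: 5.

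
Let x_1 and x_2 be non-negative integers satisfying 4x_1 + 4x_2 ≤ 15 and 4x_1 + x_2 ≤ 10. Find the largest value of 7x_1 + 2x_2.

16

(x_1,x_2)=(2,1) is feasible, giving 16.
(x_1,x_2)=(2,0) is feasible, giving 14.
(x_1,x_2)=(1,2) is feasible, giving 11.
(x_1,x_2)=(1,1) is feasible, giving 9.
Maximum is 16 at (x_1,x_2)=(2,1).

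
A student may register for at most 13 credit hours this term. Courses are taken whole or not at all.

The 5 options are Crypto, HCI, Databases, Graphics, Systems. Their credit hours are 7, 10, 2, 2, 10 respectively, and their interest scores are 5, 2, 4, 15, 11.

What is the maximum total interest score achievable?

Allowing fractional choices, the relaxed optimum would be about 28.9, but courses are indivisible.
Graphics + Systems: credit hours 2 + 10 = 12 ≤ 13, interest score 15 + 11 = 26.
Crypto + Databases + Graphics: credit hours 7 + 2 + 2 = 11 ≤ 13, interest score 5 + 4 + 15 = 24.
Crypto + Graphics: credit hours 7 + 2 = 9 ≤ 13, interest score 5 + 15 = 20.
Best is Graphics and Systems with total interest score 26.

26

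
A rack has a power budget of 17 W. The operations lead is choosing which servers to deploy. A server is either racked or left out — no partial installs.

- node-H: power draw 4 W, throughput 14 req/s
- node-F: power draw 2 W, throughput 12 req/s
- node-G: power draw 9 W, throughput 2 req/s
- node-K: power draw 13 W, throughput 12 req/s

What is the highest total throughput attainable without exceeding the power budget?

28

Treat it as a binary knapsack problem.
node-H + node-F + node-G: power draw 4 + 2 + 9 = 15 ≤ 17, throughput 14 + 12 + 2 = 28.
node-H + node-K: power draw 4 + 13 = 17 ≤ 17, throughput 14 + 12 = 26.
node-H + node-F: power draw 4 + 2 = 6 ≤ 17, throughput 14 + 12 = 26.
Best is node-H, node-F, and node-G with total throughput 28.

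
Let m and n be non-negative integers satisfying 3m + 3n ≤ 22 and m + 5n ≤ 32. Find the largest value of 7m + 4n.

The continuous relaxation peaks at (7.33, 0) with value 51.33; rounding to a feasible lattice point costs some objective.
(m,n)=(7,0): 3·7+3·0=21≤22, 1·7+5·0=7≤32, objective 49.
(m,n)=(6,1): 3·6+3·1=21≤22, 1·6+5·1=11≤32, objective 46.
The best lattice point is (7,0), giving 49.

49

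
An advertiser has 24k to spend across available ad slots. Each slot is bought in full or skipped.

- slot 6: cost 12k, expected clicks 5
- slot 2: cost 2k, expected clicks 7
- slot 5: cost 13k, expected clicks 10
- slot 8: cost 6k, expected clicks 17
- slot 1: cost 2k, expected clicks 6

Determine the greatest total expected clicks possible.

Allowing fractional choices, the relaxed optimum would be about 40.4, but ad slots are indivisible.
slot 2 + slot 5 + slot 8: cost 2 + 13 + 6 = 21 ≤ 24, expected clicks 7 + 10 + 17 = 34.
slot 2 + slot 5 + slot 8 + slot 1: cost 2 + 13 + 6 + 2 = 23 ≤ 24, expected clicks 7 + 10 + 17 + 6 = 40.
slot 6 + slot 2 + slot 8 + slot 1: cost 12 + 2 + 6 + 2 = 22 ≤ 24, expected clicks 5 + 7 + 17 + 6 = 35.
Best is slot 2, slot 5, slot 8, and slot 1 with total expected clicks 40.

40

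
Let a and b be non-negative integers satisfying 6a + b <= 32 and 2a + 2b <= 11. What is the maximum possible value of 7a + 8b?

40

(a,b)=(0,5) is feasible, giving 40.
(a,b)=(1,4) is feasible, giving 39.
No feasible integer point exceeds 40.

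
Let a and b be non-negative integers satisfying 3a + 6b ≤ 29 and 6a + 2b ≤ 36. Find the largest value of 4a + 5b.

The continuous relaxation peaks at (5.27, 2.2) with value 32.07; rounding to a feasible lattice point costs some objective.
(a,b)=(5,2): 3·5+6·2=27≤29, 6·5+2·2=34≤36, objective 30.
(a,b)=(4,2): 3·4+6·2=24≤29, 6·4+2·2=28≤36, objective 26.
(a,b)=(5,1): 3·5+6·1=21≤29, 6·5+2·1=32≤36, objective 25.
Maximum is 30 at (a,b)=(5,2).

30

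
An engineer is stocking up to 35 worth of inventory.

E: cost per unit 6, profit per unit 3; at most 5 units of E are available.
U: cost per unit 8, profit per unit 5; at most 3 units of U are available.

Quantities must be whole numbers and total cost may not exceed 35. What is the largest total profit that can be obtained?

U has the best ratio (5/8); taking only U gives at most 3×5 = 15 (stopped by the supply cap of 3).
Mixing does better — 3×E and 2×U: cost 34 ≤ 35, profit 3·3 + 2·5 = 19.

19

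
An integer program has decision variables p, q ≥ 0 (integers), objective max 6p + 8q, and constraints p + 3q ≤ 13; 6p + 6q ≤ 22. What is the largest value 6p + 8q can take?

The continuous relaxation peaks at (0, 3.67) with value 29.33; rounding to a feasible lattice point costs some objective.
(p,q)=(0,3): 1·0+3·3=9≤13, 6·0+6·3=18≤22, objective 24.
(p,q)=(1,2): 1·1+3·2=7≤13, 6·1+6·2=18≤22, objective 22.
The best lattice point is (0,3), giving 24.

24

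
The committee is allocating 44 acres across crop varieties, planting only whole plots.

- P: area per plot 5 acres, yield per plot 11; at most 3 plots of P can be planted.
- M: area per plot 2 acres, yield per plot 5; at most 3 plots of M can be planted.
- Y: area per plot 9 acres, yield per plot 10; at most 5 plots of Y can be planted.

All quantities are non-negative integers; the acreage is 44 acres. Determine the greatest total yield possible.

Take 3×P, 1×M, and 3×Y: area 44 ≤ 44, yield 3·11 + 1·5 + 3·10 = 68.
No other integer combination yields more.

68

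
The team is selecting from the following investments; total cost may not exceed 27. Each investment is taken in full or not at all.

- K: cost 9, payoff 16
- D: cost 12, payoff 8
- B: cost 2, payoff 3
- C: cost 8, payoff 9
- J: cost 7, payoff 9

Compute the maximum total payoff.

Allowing fractional choices, the relaxed optimum would be about 37.7, but investments are indivisible.
K + B + J: cost 9 + 2 + 7 = 18 ≤ 27, payoff 16 + 3 + 9 = 28.
K + B + C + J: cost 9 + 2 + 8 + 7 = 26 ≤ 27, payoff 16 + 3 + 9 + 9 = 37.
K + C + J: cost 9 + 8 + 7 = 24 ≤ 27, payoff 16 + 9 + 9 = 34.
Best is K, B, C, and J with total payoff 37.

37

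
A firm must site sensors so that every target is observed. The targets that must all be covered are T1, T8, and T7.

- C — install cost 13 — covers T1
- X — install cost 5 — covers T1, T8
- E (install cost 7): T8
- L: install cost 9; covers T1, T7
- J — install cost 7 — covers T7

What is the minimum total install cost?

12

Choose X and J: together they cover T1, T8, T7 — every target.
Total install cost: 5 + 7 = 12.
No cover costs less than 12.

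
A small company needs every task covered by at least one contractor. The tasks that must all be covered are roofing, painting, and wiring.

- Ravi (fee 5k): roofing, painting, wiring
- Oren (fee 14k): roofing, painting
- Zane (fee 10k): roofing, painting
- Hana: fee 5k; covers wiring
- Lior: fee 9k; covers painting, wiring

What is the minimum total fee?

This is a weighted set-cover instance.
Ravi alone covers roofing, painting, wiring — every task.
Total fee: 5.

5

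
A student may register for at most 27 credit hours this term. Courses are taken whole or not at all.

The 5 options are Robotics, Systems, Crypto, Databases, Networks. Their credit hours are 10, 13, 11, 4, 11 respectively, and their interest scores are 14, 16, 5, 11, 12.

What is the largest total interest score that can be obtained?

Robotics + Databases + Networks: credit hours 10 + 4 + 11 = 25 ≤ 27, interest score 14 + 11 + 12 = 37.
Robotics + Systems + Databases: credit hours 10 + 13 + 4 = 27 ≤ 27, interest score 14 + 16 + 11 = 41.
Best is Robotics, Systems, and Databases with total interest score 41.

41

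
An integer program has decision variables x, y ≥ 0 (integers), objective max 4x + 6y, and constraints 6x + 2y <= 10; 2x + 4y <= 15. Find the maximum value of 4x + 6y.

18

(x,y)=(0,3): 6·0+2·3=6≤10, 2·0+4·3=12≤15, objective 18.
(x,y)=(1,2): 6·1+2·2=10≤10, 2·1+4·2=10≤15, objective 16.
(x,y)=(0,2): 6·0+2·2=4≤10, 2·0+4·2=8≤15, objective 12.
The best lattice point is (0,3), giving 18.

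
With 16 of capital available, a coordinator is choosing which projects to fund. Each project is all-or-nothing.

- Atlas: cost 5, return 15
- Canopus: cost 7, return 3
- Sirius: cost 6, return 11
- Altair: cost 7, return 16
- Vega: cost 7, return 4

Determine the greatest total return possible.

Allowing fractional choices, the relaxed optimum would be about 38.3, but projects are indivisible.
Sirius + Altair: cost 6 + 7 = 13 ≤ 16, return 11 + 16 = 27.
Atlas + Altair: cost 5 + 7 = 12 ≤ 16, return 15 + 16 = 31.
Best is Atlas and Altair with total return 31.

31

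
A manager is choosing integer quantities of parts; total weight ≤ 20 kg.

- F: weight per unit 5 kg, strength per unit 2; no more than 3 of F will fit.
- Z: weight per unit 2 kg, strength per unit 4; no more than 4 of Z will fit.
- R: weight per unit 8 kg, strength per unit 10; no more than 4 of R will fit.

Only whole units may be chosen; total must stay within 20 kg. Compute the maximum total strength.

28

Take 2×Z and 2×R: weight 20 ≤ 20, strength 2·4 + 2·10 = 28.
No other integer combination yields more.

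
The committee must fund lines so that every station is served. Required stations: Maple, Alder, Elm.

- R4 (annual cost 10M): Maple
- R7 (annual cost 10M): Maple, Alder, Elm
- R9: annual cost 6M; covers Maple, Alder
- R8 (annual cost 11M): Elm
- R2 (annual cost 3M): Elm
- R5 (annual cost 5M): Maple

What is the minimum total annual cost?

9

Choose R9 and R2: together they cover Maple, Alder, Elm — every station.
Total annual cost: 6 + 3 = 9.
No cover costs less than 9.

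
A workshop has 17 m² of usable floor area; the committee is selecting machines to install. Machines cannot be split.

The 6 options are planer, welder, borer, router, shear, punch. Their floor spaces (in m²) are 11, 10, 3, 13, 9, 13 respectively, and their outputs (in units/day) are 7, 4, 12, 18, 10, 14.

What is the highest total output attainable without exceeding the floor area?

30

Allowing fractional choices, the relaxed optimum would be about 31.1, but machines are indivisible.
borer + punch: floor space 3 + 13 = 16 ≤ 17, output 12 + 14 = 26.
borer + router: floor space 3 + 13 = 16 ≤ 17, output 12 + 18 = 30.
Best is borer and router with total output 30.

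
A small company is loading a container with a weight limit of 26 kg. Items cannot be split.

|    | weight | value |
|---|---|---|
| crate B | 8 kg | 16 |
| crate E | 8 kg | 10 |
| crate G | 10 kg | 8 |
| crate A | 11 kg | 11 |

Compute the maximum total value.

Treat it as a binary knapsack problem.
Take crate B, crate E, and crate G: weight 8 + 8 + 10 = 26 ≤ 26, value 16 + 10 + 8 = 34.
No other feasible combination does better.

34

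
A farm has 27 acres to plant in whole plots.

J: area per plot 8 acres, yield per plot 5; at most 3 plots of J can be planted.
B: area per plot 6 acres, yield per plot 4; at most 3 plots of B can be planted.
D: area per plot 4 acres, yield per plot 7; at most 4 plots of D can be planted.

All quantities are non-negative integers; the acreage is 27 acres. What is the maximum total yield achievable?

33

Take 1×J and 4×D: area 24 ≤ 27, yield 1·5 + 4·7 = 33.
D has the best ratio (7/4) and is taken to its limit of 4; remaining capacity is filled optimally with the others.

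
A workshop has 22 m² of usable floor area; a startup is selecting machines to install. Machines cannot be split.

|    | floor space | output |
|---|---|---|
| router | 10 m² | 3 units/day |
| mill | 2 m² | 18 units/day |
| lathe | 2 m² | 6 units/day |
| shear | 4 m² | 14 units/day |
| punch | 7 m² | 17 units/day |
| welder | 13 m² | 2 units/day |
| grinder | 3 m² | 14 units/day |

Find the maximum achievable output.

Treat it as a binary knapsack problem.
Allowing fractional choices, the relaxed optimum would be about 70.2, but machines are indivisible.
mill + shear + punch + grinder: floor space 2 + 4 + 7 + 3 = 16 ≤ 22, output 18 + 14 + 17 + 14 = 63.
mill + lathe + shear + punch + grinder: floor space 2 + 2 + 4 + 7 + 3 = 18 ≤ 22, output 18 + 6 + 14 + 17 + 14 = 69.
Best is mill, lathe, shear, punch, and grinder with total output 69.

69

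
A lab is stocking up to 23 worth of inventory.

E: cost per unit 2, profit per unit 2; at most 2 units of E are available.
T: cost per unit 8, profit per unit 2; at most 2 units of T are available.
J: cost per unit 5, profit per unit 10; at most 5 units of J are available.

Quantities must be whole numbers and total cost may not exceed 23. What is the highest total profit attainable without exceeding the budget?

42

This is a bounded integer knapsack.
J has the best ratio (10/5); taking only J gives at most 4×10 = 40 (stopped by the cost limit).
Mixing does better — 1×E and 4×J: cost 22 ≤ 23, profit 1·2 + 4·10 = 42.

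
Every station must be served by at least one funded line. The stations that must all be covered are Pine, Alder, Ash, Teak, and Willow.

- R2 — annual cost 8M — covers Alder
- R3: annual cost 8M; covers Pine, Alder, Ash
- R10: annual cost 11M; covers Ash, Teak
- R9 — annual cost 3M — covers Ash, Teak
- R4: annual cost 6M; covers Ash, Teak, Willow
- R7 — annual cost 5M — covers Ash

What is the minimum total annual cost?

14

Choose R3 and R4: together they cover Pine, Alder, Ash, Teak, Willow — every station.
Total annual cost: 8 + 6 = 14.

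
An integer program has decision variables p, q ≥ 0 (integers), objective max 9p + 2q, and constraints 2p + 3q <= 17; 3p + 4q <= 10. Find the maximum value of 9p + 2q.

Relaxing integrality, the LP optimum is 30.00 at (p,q) = (3.33, 0), which is not an integer point.
(p,q)=(3,0): 2·3+3·0=6≤17, 3·3+4·0=9≤10, objective 27.
(p,q)=(2,1): 2·2+3·1=7≤17, 3·2+4·1=10≤10, objective 20.
Maximum is 27 at (p,q)=(3,0).

27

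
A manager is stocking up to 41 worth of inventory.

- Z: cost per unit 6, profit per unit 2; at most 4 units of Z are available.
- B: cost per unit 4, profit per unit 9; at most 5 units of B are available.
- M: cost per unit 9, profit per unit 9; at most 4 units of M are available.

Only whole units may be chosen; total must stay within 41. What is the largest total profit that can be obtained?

Take 5×B and 2×M: cost 38 ≤ 41, profit 5·9 + 2·9 = 63.
B has the best ratio (9/4) and is taken to its limit of 5; remaining capacity is filled optimally with the others.

63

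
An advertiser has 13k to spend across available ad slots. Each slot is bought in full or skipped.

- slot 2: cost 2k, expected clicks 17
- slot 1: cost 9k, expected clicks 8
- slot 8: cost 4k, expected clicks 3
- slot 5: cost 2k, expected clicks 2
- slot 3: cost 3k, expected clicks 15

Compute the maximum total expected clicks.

Allowing fractional choices, the relaxed optimum would be about 39.3, but ad slots are indivisible.
slot 2 + slot 8 + slot 3: cost 2 + 4 + 3 = 9 ≤ 13, expected clicks 17 + 3 + 15 = 35.
slot 2 + slot 8 + slot 5 + slot 3: cost 2 + 4 + 2 + 3 = 11 ≤ 13, expected clicks 17 + 3 + 2 + 15 = 37.
Best is slot 2, slot 8, slot 5, and slot 3 with total expected clicks 37.

37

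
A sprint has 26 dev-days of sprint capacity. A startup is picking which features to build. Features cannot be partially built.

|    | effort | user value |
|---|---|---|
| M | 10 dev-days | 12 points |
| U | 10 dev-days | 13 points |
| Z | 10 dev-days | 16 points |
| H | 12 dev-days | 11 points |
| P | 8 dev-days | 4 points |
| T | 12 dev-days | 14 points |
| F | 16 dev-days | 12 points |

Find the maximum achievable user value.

30

Z + T: effort 10 + 12 = 22 ≤ 26, user value 16 + 14 = 30.
U + Z: effort 10 + 10 = 20 ≤ 26, user value 13 + 16 = 29.
Best is Z and T with total user value 30.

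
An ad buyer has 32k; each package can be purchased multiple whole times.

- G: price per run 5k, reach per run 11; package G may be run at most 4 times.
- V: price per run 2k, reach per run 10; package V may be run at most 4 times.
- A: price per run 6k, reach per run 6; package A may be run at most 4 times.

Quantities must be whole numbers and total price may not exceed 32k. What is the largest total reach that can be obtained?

4×G, 3×V, and 1×A: price 32 ≤ 32, reach 4·11 + 3·10 + 1·6 = 80.
4×G and 4×V: price 28 ≤ 32, reach 4·11 + 4·10 = 84.
Best is 84.

84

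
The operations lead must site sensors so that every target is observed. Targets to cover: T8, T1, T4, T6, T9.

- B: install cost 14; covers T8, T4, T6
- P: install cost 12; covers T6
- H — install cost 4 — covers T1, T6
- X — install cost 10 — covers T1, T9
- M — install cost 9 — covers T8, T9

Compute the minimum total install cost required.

This is an integer covering problem.
The greedy cost-per-new-target heuristic would pick H, M, and B for 27, but a cheaper cover exists.
Choose B and X: together they cover T8, T1, T4, T6, T9 — every target.
Total install cost: 14 + 10 = 24.
No cover costs less than 24.

24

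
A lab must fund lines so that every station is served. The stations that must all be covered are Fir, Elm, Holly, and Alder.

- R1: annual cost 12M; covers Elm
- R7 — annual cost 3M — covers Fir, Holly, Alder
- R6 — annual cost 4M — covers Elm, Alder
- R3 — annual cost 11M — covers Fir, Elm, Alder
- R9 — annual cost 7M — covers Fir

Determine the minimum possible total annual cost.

This is an integer covering problem.
Choose R7 and R6: together they cover Fir, Elm, Holly, Alder — every station.
Total annual cost: 3 + 4 = 7.
No cover costs less than 7.

7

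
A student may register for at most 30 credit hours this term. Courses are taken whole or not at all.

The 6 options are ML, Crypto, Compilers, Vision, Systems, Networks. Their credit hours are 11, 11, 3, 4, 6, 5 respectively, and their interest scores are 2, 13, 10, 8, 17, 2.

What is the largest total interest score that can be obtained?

50

Take Crypto, Compilers, Vision, Systems, and Networks: credit hours 11 + 3 + 4 + 6 + 5 = 29 ≤ 30, interest score 13 + 10 + 8 + 17 + 2 = 50.
No other feasible combination does better.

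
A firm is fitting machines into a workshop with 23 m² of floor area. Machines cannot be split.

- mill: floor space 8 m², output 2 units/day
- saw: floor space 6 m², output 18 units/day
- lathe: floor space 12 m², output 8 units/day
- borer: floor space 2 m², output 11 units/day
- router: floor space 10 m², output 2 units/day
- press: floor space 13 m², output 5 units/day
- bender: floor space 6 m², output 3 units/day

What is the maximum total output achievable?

saw + lathe + borer: floor space 6 + 12 + 2 = 20 ≤ 23, output 18 + 8 + 11 = 37.
mill + saw + borer + bender: floor space 8 + 6 + 2 + 6 = 22 ≤ 23, output 2 + 18 + 11 + 3 = 34.
saw + borer + press: floor space 6 + 2 + 13 = 21 ≤ 23, output 18 + 11 + 5 = 34.
Best is saw, lathe, and borer with total output 37.

37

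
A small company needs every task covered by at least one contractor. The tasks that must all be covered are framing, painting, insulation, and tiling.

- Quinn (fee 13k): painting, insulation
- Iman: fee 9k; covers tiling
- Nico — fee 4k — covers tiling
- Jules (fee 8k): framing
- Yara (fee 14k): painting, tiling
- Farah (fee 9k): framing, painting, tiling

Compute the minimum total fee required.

22

Choose Quinn and Farah: together they cover framing, painting, insulation, tiling — every task.
Total fee: 13 + 9 = 22.
No cover costs less than 22.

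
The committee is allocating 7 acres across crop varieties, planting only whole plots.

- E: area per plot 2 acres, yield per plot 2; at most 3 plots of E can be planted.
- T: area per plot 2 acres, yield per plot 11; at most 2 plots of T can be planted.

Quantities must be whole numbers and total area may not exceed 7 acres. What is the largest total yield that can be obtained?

Take 1×E and 2×T: area 6 ≤ 7, yield 1·2 + 2·11 = 24.
T has the best ratio (11/2) and is taken to its limit of 2; remaining capacity is filled optimally with the others.

24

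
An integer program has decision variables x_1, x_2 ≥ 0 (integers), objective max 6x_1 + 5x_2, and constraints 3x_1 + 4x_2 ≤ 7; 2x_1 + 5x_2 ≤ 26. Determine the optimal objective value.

12

Relaxing integrality, the LP optimum is 14.00 at (x_1,x_2) = (2.33, 0), which is not an integer point.
(x_1,x_2)=(2,0) is feasible, giving 12.
(x_1,x_2)=(1,1) is feasible, giving 11.
Maximum is 12 at (x_1,x_2)=(2,0).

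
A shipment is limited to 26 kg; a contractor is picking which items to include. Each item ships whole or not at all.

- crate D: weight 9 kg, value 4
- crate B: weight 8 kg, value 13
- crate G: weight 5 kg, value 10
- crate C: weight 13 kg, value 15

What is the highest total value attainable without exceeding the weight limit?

38

Take crate B, crate G, and crate C: weight 8 + 5 + 13 = 26 ≤ 26, value 13 + 10 + 15 = 38.
No other feasible combination does better.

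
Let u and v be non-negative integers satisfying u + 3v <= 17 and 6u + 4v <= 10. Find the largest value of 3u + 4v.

8

The continuous relaxation peaks at (0, 2.5) with value 10.00; rounding to a feasible lattice point costs some objective.
(u,v)=(0,2): 1·0+3·2=6≤17, 6·0+4·2=8≤10, objective 8.
(u,v)=(1,1): 1·1+3·1=4≤17, 6·1+4·1=10≤10, objective 7.
(u,v)=(0,1): 1·0+3·1=3≤17, 6·0+4·1=4≤10, objective 4.
No feasible integer point exceeds 8.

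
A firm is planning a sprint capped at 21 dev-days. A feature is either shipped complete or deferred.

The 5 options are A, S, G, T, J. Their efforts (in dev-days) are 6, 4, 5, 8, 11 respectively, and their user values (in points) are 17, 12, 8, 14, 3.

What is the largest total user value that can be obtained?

43

Take A, S, and T: effort 6 + 4 + 8 = 18 ≤ 21, user value 17 + 12 + 14 = 43.
No other feasible combination does better.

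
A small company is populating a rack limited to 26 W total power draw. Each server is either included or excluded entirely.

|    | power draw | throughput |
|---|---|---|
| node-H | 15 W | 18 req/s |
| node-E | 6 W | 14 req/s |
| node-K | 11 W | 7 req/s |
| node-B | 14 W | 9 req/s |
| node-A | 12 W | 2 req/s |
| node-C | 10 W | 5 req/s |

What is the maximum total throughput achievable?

Take node-H and node-E: power draw 15 + 6 = 21 ≤ 26, throughput 18 + 14 = 32.
No other feasible combination does better.

32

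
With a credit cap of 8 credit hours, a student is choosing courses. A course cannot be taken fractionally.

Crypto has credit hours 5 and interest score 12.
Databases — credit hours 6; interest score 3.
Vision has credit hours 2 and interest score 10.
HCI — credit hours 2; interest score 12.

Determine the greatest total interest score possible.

Allowing fractional choices, the relaxed optimum would be about 31.6, but courses are indivisible.
Crypto + Vision: credit hours 5 + 2 = 7 ≤ 8, interest score 12 + 10 = 22.
Crypto + HCI: credit hours 5 + 2 = 7 ≤ 8, interest score 12 + 12 = 24.
Vision + HCI: credit hours 2 + 2 = 4 ≤ 8, interest score 10 + 12 = 22.
Best is Crypto and HCI with total interest score 24.

24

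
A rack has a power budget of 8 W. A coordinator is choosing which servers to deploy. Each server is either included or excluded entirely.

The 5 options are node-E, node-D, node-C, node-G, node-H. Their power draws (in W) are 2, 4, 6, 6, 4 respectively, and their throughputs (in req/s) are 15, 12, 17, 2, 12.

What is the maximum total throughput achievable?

node-E + node-D: power draw 2 + 4 = 6 ≤ 8, throughput 15 + 12 = 27.
node-E + node-H: power draw 2 + 4 = 6 ≤ 8, throughput 15 + 12 = 27.
node-E + node-C: power draw 2 + 6 = 8 ≤ 8, throughput 15 + 17 = 32.
Best is node-E and node-C with total throughput 32.

32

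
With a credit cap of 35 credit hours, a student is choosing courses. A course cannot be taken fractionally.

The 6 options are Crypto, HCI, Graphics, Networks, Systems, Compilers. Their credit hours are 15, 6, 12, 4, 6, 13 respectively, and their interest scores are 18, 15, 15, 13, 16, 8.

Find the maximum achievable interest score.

Allowing fractional choices, the relaxed optimum would be about 67.4, but courses are indivisible.
HCI + Graphics + Networks + Systems: credit hours 6 + 12 + 4 + 6 = 28 ≤ 35, interest score 15 + 15 + 13 + 16 = 59.
Crypto + HCI + Networks + Systems: credit hours 15 + 6 + 4 + 6 = 31 ≤ 35, interest score 18 + 15 + 13 + 16 = 62.
Best is Crypto, HCI, Networks, and Systems with total interest score 62.

62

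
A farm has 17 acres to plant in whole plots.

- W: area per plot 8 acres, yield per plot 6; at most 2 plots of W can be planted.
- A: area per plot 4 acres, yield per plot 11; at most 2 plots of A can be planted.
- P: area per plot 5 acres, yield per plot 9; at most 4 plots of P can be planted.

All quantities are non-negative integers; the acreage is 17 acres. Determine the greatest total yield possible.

31

Take 2×A and 1×P: area 13 ≤ 17, yield 2·11 + 1·9 = 31.
A has the best ratio (11/4) and is taken to its limit of 2; remaining capacity is filled optimally with the others.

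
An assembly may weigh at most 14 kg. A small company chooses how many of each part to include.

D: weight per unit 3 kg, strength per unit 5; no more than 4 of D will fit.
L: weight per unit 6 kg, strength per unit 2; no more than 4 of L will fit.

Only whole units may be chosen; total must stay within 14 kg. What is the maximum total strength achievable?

20

Take 4×D: weight 12 ≤ 14, strength 4·5 = 20.
D has the best ratio (5/3) and is taken to its limit of 4; remaining capacity is filled optimally with the others.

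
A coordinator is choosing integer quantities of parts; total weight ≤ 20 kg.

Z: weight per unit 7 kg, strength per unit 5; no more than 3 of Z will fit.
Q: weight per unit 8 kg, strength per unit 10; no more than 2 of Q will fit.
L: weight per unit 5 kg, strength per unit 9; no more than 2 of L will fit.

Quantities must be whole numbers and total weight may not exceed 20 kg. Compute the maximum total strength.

1×Q and 2×L: weight 18 ≤ 20, strength 1·10 + 2·9 = 28.
1×Z, 1×Q, and 1×L: weight 20 ≤ 20, strength 1·5 + 1·10 + 1·9 = 24.
Best is 28.

28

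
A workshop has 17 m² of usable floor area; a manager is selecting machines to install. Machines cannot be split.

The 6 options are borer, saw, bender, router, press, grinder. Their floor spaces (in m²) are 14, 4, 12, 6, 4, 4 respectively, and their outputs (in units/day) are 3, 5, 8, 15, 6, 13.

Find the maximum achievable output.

Allowing fractional choices, the relaxed optimum would be about 37.8, but machines are indivisible.
saw + router + grinder: floor space 4 + 6 + 4 = 14 ≤ 17, output 5 + 15 + 13 = 33.
router + press + grinder: floor space 6 + 4 + 4 = 14 ≤ 17, output 15 + 6 + 13 = 34.
Best is router, press, and grinder with total output 34.

34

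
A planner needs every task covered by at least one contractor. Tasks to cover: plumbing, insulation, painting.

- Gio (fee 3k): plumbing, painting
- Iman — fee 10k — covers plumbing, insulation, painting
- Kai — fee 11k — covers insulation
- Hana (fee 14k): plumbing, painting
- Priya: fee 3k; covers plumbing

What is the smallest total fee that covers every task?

10

This is a weighted set-cover instance.
The greedy cost-per-new-task heuristic would pick Gio and Iman for 13, but a cheaper cover exists.
Iman alone covers plumbing, insulation, painting — every task.
Total fee: 10.
No cover costs less than 10.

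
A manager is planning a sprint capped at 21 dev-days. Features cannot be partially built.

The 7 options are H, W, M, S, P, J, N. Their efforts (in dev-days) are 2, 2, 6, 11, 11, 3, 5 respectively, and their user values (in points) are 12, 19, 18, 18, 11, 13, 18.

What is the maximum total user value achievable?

Take H, W, M, J, and N: effort 2 + 2 + 6 + 3 + 5 = 18 ≤ 21, user value 12 + 19 + 18 + 13 + 18 = 80.
No other feasible combination does better.

80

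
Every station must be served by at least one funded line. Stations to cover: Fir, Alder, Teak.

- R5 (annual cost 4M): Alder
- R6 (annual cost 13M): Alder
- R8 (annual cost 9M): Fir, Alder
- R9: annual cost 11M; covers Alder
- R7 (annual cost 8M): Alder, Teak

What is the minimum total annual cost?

17

Choose R8 and R7: together they cover Fir, Alder, Teak — every station.
Total annual cost: 9 + 8 = 17.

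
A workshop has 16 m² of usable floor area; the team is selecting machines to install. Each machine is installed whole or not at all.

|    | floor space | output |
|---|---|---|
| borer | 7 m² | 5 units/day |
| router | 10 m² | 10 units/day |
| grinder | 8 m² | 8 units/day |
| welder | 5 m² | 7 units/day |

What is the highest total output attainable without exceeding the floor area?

Allowing fractional choices, the relaxed optimum would be about 18.0, but machines are indivisible.
grinder + welder: floor space 8 + 5 = 13 ≤ 16, output 8 + 7 = 15.
borer + grinder: floor space 7 + 8 = 15 ≤ 16, output 5 + 8 = 13.
router + welder: floor space 10 + 5 = 15 ≤ 16, output 10 + 7 = 17.
Best is router and welder with total output 17.

17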